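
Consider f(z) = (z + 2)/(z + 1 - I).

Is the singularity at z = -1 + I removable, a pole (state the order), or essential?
pole of order 1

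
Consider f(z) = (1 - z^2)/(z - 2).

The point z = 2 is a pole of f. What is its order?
1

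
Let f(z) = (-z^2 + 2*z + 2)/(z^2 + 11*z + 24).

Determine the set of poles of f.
The singularities of f are the zeros of the denominator. Factoring,
  z^2 + 11*z + 24 = (z + 8)*(z + 3)
so the candidates are z = -8, z = -3.

Check the numerator P(z) = -z^2 + 2*z + 2 at each one:
  P(-8) = -78 ≠ 0, so z = -8 is a (simple) pole.
  P(-3) = -13 ≠ 0, so z = -3 is a (simple) pole.

Poles of f: {-8, -3}

Final answer: {-8, -3}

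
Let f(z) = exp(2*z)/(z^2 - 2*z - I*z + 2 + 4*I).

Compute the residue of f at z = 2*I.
Write f(z) = P(z)/Q(z) with P(z) = exp(2*z) and Q(z) = z^2 - 2*z - I*z + 2 + 4*I.
The denominator factors as Q(z) = (z - 2 + I)*(z - 2*I), so z = 2*I is a simple zero of Q and P is analytic there; z = 2*I is therefore a simple pole and
  Res(f, z₀) = P(z₀)/Q'(z₀).

Q'(z) = 2*z - 2 - I, so Q'(2*I) = -2 + 3*I.
P(2*I) = exp(4*I).

Res(f, 2*I) = (exp(4*I))/(-2 + 3*I) = (-2/13 - 3*I/13)*exp(4*I)

Final answer: (-2/13 - 3*I/13)*exp(4*I)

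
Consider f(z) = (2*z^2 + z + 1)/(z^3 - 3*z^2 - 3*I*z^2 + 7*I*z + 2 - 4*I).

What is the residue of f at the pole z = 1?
Write f(z) = P(z)/Q(z) with P(z) = 2*z^2 + z + 1 and Q(z) = z^3 - 3*z^2 - 3*I*z^2 + 7*I*z + 2 - 4*I.
The denominator factors as Q(z) = (z - 2 - I)*(z - 2*I)*(z - 1), so z = 1 is a simple zero of Q and P is analytic there; z = 1 is therefore a simple pole and
  Res(f, z₀) = P(z₀)/Q'(z₀).

Q'(z) = 3*z^2 - 6*z - 6*I*z + 7*I, so Q'(1) = -3 + I.
P(1) = 4.

Res(f, 1) = (4)/(-3 + I) = -6/5 - 2*I/5

Final answer: -6/5 - 2*I/5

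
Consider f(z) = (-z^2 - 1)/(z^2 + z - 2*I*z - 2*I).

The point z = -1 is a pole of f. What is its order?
Factor the denominator:
  z^2 + z - 2*I*z - 2*I = (z + 1)*(z - 2*I)

The numerator P(z) = -z^2 - 1 has P(-1) = -2 ≠ 0, so no factor of (z + 1) cancels.
Near z = -1 we can therefore write f(z) = g(z)/(z + 1) with g analytic at -1 and g(-1) ≠ 0 (g is the numerator divided by the remaining denominator factors).

Hence z = -1 is a pole of order 1.

Final answer: 1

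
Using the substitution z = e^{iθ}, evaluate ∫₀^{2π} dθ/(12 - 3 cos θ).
Call the integral J. The integrand is 2π-periodic and we integrate over a full period, so shifting θ does not change the value (θ → θ + π flips the sign of the trig term). Hence
  J = ∫₀^{2π} dθ/(12 + 3 cos θ).
Put z = e^{iθ}: then cos θ = (z + 1/z)/2, dθ = dz/(iz), and z runs once counterclockwise around |z| = 1:
  J = ∮_{|z|=1} 1/(12 + 3*(z + 1/z)/2) · dz/(iz) = (2/i) ∮_{|z|=1} dz/(3*z^2 + 24*z + 3).
The roots of 3*z^2 + 24*z + 3 are z = (-12 ± sqrt(12^2 - 3^2))/3, with sqrt(135) = 3*sqrt(15); their product is 1, so only z₊ = -4 + sqrt(15) lies inside the unit circle (z₋ = -4 - sqrt(15) lies outside).
z₊ is a simple zero of q(z) = 3*z^2 + 24*z + 3, so Res(1/q, z₊) = 1/q'(z₊) with q'(z) = 6*z + 24; and q'(z₊) = 3*(z₊ - z₋) = 6*sqrt(15).
Therefore J = (2/i) · 2πi · 1/(6*sqrt(15)) = 2*pi/(3*sqrt(15)) = 2*sqrt(15)*pi/45

Final answer: 2*sqrt(15)*pi/45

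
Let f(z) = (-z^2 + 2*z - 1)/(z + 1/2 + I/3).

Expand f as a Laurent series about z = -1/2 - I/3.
Put w = z - (-1/2 - I/3), i.e. z = w - 1/2 - I/3. The denominator is w, so it suffices to rewrite the numerator in powers of w.

P(z) = -z^2 + 2*z - 1
P(w - 1/2 - I/3) = -77/36 - I + (3 + 2*I/3)*w - w^2

Dividing each term by w:
  f = (-77/36 - I)/w + 3 + 2*I/3 - w

Substituting back w = z + 1/2 + I/3:
  f(z) = (-77/36 - I)/(z + 1/2 + I/3) + 3 + 2*I/3 - (z + 1/2 + I/3)

The series is finite because the numerator is a polynomial; the negative powers form the principal part, and the coefficient of 1/(z + 1/2 + I/3) gives Res(f, -1/2 - I/3) = -77/36 - I.

Final answer: (-77/36 - I)/(z + 1/2 + I/3) + 3 + 2*I/3 - (z + 1/2 + I/3)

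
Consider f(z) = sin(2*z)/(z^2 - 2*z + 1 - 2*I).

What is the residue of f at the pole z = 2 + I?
Write f(z) = P(z)/Q(z) with P(z) = sin(2*z) and Q(z) = z^2 - 2*z + 1 - 2*I.
The denominator factors as Q(z) = (z + I)*(z - 2 - I), so z = 2 + I is a simple zero of Q and P is analytic there; z = 2 + I is therefore a simple pole and
  Res(f, z₀) = P(z₀)/Q'(z₀).

Q'(z) = 2*z - 2, so Q'(2 + I) = 2 + 2*I.
P(2 + I) = sin(4 + 2*I).

Res(f, 2 + I) = (sin(4 + 2*I))/(2 + 2*I) = (1/4 - I/4)*sin(4 + 2*I)

Final answer: (1/4 - I/4)*sin(4 + 2*I)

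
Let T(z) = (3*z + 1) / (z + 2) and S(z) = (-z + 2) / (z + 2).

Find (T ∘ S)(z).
(T ∘ S)(z) = T(S(z)) = ((3)*S(z) + (1))/((1)*S(z) + (2)). Multiply numerator and denominator by z + 2:
  numerator:   (3)*(-z + 2) + (1)*(z + 2) = -2*z + 8
  denominator: (1)*(-z + 2) + (2)*(z + 2) = z + 6
(T ∘ S)(z) = (-2*z + 8)/(z + 6)

Final answer: (-2*z + 8)/(z + 6)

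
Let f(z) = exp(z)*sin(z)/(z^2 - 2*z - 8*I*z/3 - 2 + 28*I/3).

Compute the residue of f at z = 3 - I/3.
Write f(z) = P(z)/Q(z) with P(z) = exp(z)*sin(z) and Q(z) = z^2 - 2*z - 8*I*z/3 - 2 + 28*I/3.
The denominator factors as Q(z) = (z + 1 - 3*I)*(z - 3 + I/3), so z = 3 - I/3 is a simple zero of Q and P is analytic there; z = 3 - I/3 is therefore a simple pole and
  Res(f, z₀) = P(z₀)/Q'(z₀).

Q'(z) = 2*z - 2 - 8*I/3, so Q'(3 - I/3) = 4 - 10*I/3.
P(3 - I/3) = exp(3 - I/3)*sin(3 - I/3).

Res(f, 3 - I/3) = (exp(3 - I/3)*sin(3 - I/3))/(4 - 10*I/3) = (9/61 + 15*I/122)*exp(3 - I/3)*sin(3 - I/3)

Final answer: (9/61 + 15*I/122)*exp(3 - I/3)*sin(3 - I/3)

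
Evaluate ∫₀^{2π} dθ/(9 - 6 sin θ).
Call the integral J. The integrand is 2π-periodic and we integrate over a full period, so shifting θ does not change the value (θ → θ + π/2 turns sin θ into cos θ; θ → θ + π flips the sign of the trig term). Hence
  J = ∫₀^{2π} dθ/(9 + 6 cos θ).
Put z = e^{iθ}: then cos θ = (z + 1/z)/2, dθ = dz/(iz), and z runs once counterclockwise around |z| = 1:
  J = ∮_{|z|=1} 1/(9 + 6*(z + 1/z)/2) · dz/(iz) = (2/i) ∮_{|z|=1} dz/(6*z^2 + 18*z + 6).
The roots of 6*z^2 + 18*z + 6 are z = (-9 ± sqrt(9^2 - 6^2))/6, with sqrt(45) = 3*sqrt(5); their product is 1, so only z₊ = -3/2 + sqrt(5)/2 lies inside the unit circle (z₋ = -3/2 - sqrt(5)/2 lies outside).
z₊ is a simple zero of q(z) = 6*z^2 + 18*z + 6, so Res(1/q, z₊) = 1/q'(z₊) with q'(z) = 12*z + 18; and q'(z₊) = 6*(z₊ - z₋) = 6*sqrt(5).
Therefore J = (2/i) · 2πi · 1/(6*sqrt(5)) = 2*pi/(3*sqrt(5)) = 2*sqrt(5)*pi/15

Final answer: 2*sqrt(5)*pi/15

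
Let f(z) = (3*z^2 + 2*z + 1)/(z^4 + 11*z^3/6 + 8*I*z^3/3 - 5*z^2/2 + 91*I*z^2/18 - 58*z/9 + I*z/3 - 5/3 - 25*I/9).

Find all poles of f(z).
The singularities of f are the zeros of the denominator. Factoring,
  z^4 + 11*z^3/6 + 8*I*z^3/3 - 5*z^2/2 + 91*I*z^2/18 - 58*z/9 + I*z/3 - 5/3 - 25*I/9 = (z - 1 + I)*(z + 1 + I)*(z + 3/2 - I/3)*(z + 1/3 + I)
so the candidates are z = 1 - I, z = -1 - I, z = -3/2 + I/3, z = -1/3 - I.

Check the numerator P(z) = 3*z^2 + 2*z + 1 at each one:
  P(1 - I) = 3 - 8*I ≠ 0, so z = 1 - I is a (simple) pole.
  P(-1 - I) = -1 + 4*I ≠ 0, so z = -1 - I is a (simple) pole.
  P(-3/2 + I/3) = 53/12 - 7*I/3 ≠ 0, so z = -3/2 + I/3 is a (simple) pole.
  P(-1/3 - I) = -7/3 ≠ 0, so z = -1/3 - I is a (simple) pole.

Poles of f: {-3/2 + I/3, -1 - I, -1/3 - I, 1 - I}

Final answer: {-3/2 + I/3, -1 - I, -1/3 - I, 1 - I}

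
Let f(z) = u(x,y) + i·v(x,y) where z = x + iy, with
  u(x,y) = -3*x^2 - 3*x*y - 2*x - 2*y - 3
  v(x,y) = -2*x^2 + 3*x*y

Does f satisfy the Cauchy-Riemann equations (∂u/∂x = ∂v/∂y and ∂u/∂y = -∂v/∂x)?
∂u/∂x = -6*x - 3*y - 2
∂v/∂y = 3*x
∂u/∂y = -3*x - 2
∂v/∂x = -4*x + 3*y
∂u/∂x ≠ ∂v/∂y and ∂u/∂y ≠ -∂v/∂x; the Cauchy-Riemann equations are not satisfied, so f is not analytic.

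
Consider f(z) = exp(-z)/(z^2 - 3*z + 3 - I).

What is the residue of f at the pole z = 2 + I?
(1/5 - 2*I/5)*exp(-2 - I)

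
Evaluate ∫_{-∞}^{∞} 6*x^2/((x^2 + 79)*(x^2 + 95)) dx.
Let f(z) = 6*z^2/((z^2 + 79)*(z^2 + 95)). The denominator has no real zeros and deg Q - deg P = 2 ≥ 2, so the integral of f over the upper semicircle |z| = R tends to 0 as R → ∞. Closing the contour in the upper half-plane,
  ∫_{-∞}^{∞} f(x) dx = 2πi · Σ Res(f, z_k)  over the poles with Im z_k > 0.

Zeros of the denominator: z^2 + 95 = 0 gives z = ±sqrt(95)*I; z^2 + 79 = 0 gives z = ±sqrt(79)*I.
Upper half-plane: z = sqrt(79)*I, z = sqrt(95)*I (simple).

Each pole is a simple zero of Q(z) = z^4 + 174*z^2 + 7505, so Res(f, z₀) = P(z₀)/Q'(z₀) with P(z) = 6*z^2, Q'(z) = 4*z^3 + 348*z:
  Res(f, sqrt(79)*I) = (-474)/(32*sqrt(79)*I) = 3*sqrt(79)*I/16
  Res(f, sqrt(95)*I) = (-570)/(-32*sqrt(95)*I) = -3*sqrt(95)*I/16

Sum of residues: 3*I*(-sqrt(95) + sqrt(79))/16
∫_{-∞}^{∞} f(x) dx = 2πi · (3*I*(-sqrt(95) + sqrt(79))/16) = 3*pi*(-sqrt(79) + sqrt(95))/8

Final answer: 3*pi*(-sqrt(79) + sqrt(95))/8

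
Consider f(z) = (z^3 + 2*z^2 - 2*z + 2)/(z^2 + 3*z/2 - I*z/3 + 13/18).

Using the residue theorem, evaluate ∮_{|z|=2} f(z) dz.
By the residue theorem, ∮_C f(z) dz = 2πi · (sum of the residues of f at the poles inside |z| = 2).

The denominator factors as (z + 1 - 2*I/3)*(z + 1/2 + I/3), so the singularities of f are simple poles at z = -1 + 2*I/3, z = -1/2 - I/3.
  |-1 + 2*I/3|² = 13/9 < 4 = 2², so this pole is inside the contour.
  |-1/2 - I/3|² = 13/36 < 4 = 2², so this pole is inside the contour.

With P(z) = z^3 + 2*z^2 - 2*z + 2 and Q(z) = z^2 + 3*z/2 - I*z/3 + 13/18, each pole is simple, so Res(f, z₀) = P(z₀)/Q'(z₀) with Q'(z) = 2*z + 3/2 - I/3.
  Res(f, -1 + 2*I/3) = P(-1 + 2*I/3)/Q'(-1 + 2*I/3) = (49/9 - 62*I/27)/(-1/2 + I) = -542/135 - 464*I/135
  Res(f, -1/2 - I/3) = P(-1/2 - I/3)/Q'(-1/2 - I/3) = (239/72 + 121*I/108)/(1/2 - I) = 233/540 + 419*I/135

Sum of residues inside C: -43/12 - I/3
∮_C f(z) dz = 2πi · (-43/12 - I/3) = pi*(2/3 - 43*I/6)

Final answer: pi*(2/3 - 43*I/6)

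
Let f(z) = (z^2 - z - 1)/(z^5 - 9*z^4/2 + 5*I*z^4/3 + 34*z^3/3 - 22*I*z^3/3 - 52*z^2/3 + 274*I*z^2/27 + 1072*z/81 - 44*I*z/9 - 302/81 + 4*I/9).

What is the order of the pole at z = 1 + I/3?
4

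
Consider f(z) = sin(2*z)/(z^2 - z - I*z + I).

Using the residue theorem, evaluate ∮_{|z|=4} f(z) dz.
By the residue theorem, ∮_C f(z) dz = 2πi · (sum of the residues of f at the poles inside |z| = 4).

The denominator factors as (z - I)*(z - 1), so the singularities of f are simple poles at z = I, z = 1.
  |I|² = 1 < 16 = 4², so this pole is inside the contour.
  |1|² = 1 < 16 = 4², so this pole is inside the contour.

With P(z) = sin(2*z) and Q(z) = z^2 - z - I*z + I, each pole is simple, so Res(f, z₀) = P(z₀)/Q'(z₀) with Q'(z) = 2*z - 1 - I.
  Res(f, I) = P(I)/Q'(I) = (I*sinh(2))/(-1 + I) = (1/2 - I/2)*sinh(2)
  Res(f, 1) = P(1)/Q'(1) = (sin(2))/(1 - I) = (1/2 + I/2)*sin(2)

Sum of residues inside C: (1/2 - I/2)*sinh(2) + (1/2 + I/2)*sin(2)
∮_C f(z) dz = 2πi · ((1/2 - I/2)*sinh(2) + (1/2 + I/2)*sin(2)) = pi*(-1 + I)*sin(2) + pi*(1 + I)*sinh(2)

Final answer: pi*(-1 + I)*sin(2) + pi*(1 + I)*sinh(2)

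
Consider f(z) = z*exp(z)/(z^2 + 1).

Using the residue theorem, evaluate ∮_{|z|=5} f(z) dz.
By the residue theorem, ∮_C f(z) dz = 2πi · (sum of the residues of f at the poles inside |z| = 5).

The denominator factors as (z - I)*(z + I), so the singularities of f are simple poles at z = I, z = -I.
  |I|² = 1 < 25 = 5², so this pole is inside the contour.
  |-I|² = 1 < 25 = 5², so this pole is inside the contour.

With P(z) = z*exp(z) and Q(z) = z^2 + 1, each pole is simple, so Res(f, z₀) = P(z₀)/Q'(z₀) with Q'(z) = 2*z.
  Res(f, I) = P(I)/Q'(I) = (I*exp(I))/(2*I) = exp(I)/2
  Res(f, -I) = P(-I)/Q'(-I) = (-I*exp(-I))/(-2*I) = exp(-I)/2

Sum of residues inside C: exp(-I)/2 + exp(I)/2
∮_C f(z) dz = 2πi · (exp(-I)/2 + exp(I)/2) = I*pi*exp(I) + I*pi*exp(-I)

Final answer: I*pi*exp(I) + I*pi*exp(-I)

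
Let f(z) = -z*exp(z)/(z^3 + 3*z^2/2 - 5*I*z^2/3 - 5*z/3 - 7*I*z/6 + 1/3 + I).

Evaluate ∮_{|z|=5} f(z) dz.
By the residue theorem, ∮_C f(z) dz = 2πi · (sum of the residues of f at the poles inside |z| = 5).

The denominator factors as (z - 1/2)*(z - I)*(z + 2 - 2*I/3), so the singularities of f are simple poles at z = 1/2, z = I, z = -2 + 2*I/3.
  |1/2|² = 1/4 < 25 = 5², so this pole is inside the contour.
  |I|² = 1 < 25 = 5², so this pole is inside the contour.
  |-2 + 2*I/3|² = 40/9 < 25 = 5², so this pole is inside the contour.

With P(z) = -z*exp(z) and Q(z) = z^3 + 3*z^2/2 - 5*I*z^2/3 - 5*z/3 - 7*I*z/6 + 1/3 + I, each pole is simple, so Res(f, z₀) = P(z₀)/Q'(z₀) with Q'(z) = 3*z^2 + 3*z - 10*I*z/3 - 5/3 - 7*I/6.
  Res(f, 1/2) = P(1/2)/Q'(1/2) = (-exp(1/2)/2)/(7/12 - 17*I/6) = (-42/1205 - 204*I/1205)*exp(1/2)
  Res(f, I) = P(I)/Q'(I) = (-I*exp(I))/(-4/3 + 11*I/6) = (-66/185 + 48*I/185)*exp(I)
  Res(f, -2 + 2*I/3) = P(-2 + 2*I/3)/Q'(-2 + 2*I/3) = ((2 - 2*I/3)*exp(-2 + 2*I/3))/(47/9 - I/2) = (3492/8917 - 804*I/8917)*exp(-2 + 2*I/3)

Sum of residues inside C: (-42/1205 - 204*I/1205)*exp(1/2) + (-66/185 + 48*I/185)*exp(I) + (3492/8917 - 804*I/8917)*exp(-2 + 2*I/3)
∮_C f(z) dz = 2πi · ((-42/1205 - 204*I/1205)*exp(1/2) + (-66/185 + 48*I/185)*exp(I) + (3492/8917 - 804*I/8917)*exp(-2 + 2*I/3)) = pi*(-96/185 - 132*I/185)*exp(I) + pi*(408/1205 - 84*I/1205)*exp(1/2) + pi*(1608/8917 + 6984*I/8917)*exp(-2 + 2*I/3)

Final answer: pi*(-96/185 - 132*I/185)*exp(I) + pi*(408/1205 - 84*I/1205)*exp(1/2) + pi*(1608/8917 + 6984*I/8917)*exp(-2 + 2*I/3)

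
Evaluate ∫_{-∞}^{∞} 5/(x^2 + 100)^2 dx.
Let f(z) = 5/(z^2 + 100)^2. The denominator has no real zeros and deg Q - deg P = 4 ≥ 2, so the integral of f over the upper semicircle |z| = R tends to 0 as R → ∞. Closing the contour in the upper half-plane,
  ∫_{-∞}^{∞} f(x) dx = 2πi · Σ Res(f, z_k)  over the poles with Im z_k > 0.

Zeros of the denominator: z^2 + 100 = 0 gives z = ±10*I.
Upper half-plane: z = 10*I (a pole of order 2).

Write f(z) = g(z)/(z - 10*I)^2 with g(z) = 5/(z + 10*I)^2. For a double pole, Res(f, z₀) = g'(z₀):
  g'(z) = -10/(z + 10*I)^3
  Res(f, 10*I) = g'(10*I) = -I/800

∫_{-∞}^{∞} f(x) dx = 2πi · (-I/800) = pi/400

Final answer: pi/400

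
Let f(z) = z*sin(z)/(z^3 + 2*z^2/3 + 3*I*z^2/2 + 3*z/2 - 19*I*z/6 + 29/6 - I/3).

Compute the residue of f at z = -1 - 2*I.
Write f(z) = P(z)/Q(z) with P(z) = z*sin(z) and Q(z) = z^3 + 2*z^2/3 + 3*I*z^2/2 + 3*z/2 - 19*I*z/6 + 29/6 - I/3.
The denominator factors as Q(z) = (z - 1 - 3*I/2)*(z + 2/3 + I)*(z + 1 + 2*I), so z = -1 - 2*I is a simple zero of Q and P is analytic there; z = -1 - 2*I is therefore a simple pole and
  Res(f, z₀) = P(z₀)/Q'(z₀).

Q'(z) = 3*z^2 + 4*z/3 + 3*I*z + 3/2 - 19*I/6, so Q'(-1 - 2*I) = -17/6 + 19*I/6.
P(-1 - 2*I) = (1 + 2*I)*sin(1 + 2*I).

Res(f, -1 - 2*I) = ((1 + 2*I)*sin(1 + 2*I))/(-17/6 + 19*I/6) = (63/325 - 159*I/325)*sin(1 + 2*I)

Final answer: (63/325 - 159*I/325)*sin(1 + 2*I)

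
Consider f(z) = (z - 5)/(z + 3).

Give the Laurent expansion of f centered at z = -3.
-8/(z + 3) + 1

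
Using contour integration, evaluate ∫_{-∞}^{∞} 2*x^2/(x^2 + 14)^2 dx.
sqrt(14)*pi/14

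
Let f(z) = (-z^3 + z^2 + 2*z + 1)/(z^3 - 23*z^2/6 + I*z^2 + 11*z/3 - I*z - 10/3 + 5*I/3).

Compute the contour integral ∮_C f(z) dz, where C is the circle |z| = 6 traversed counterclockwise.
By the residue theorem, ∮_C f(z) dz = 2πi · (sum of the residues of f at the poles inside |z| = 6).

The denominator factors as (z - 1/2 - I)*(z - 3 + I)*(z - 1/3 + I), so the singularities of f are simple poles at z = 1/2 + I, z = 3 - I, z = 1/3 - I.
  |1/2 + I|² = 5/4 < 36 = 6², so this pole is inside the contour.
  |3 - I|² = 10 < 36 = 6², so this pole is inside the contour.
  |1/3 - I|² = 10/9 < 36 = 6², so this pole is inside the contour.

With P(z) = -z^3 + z^2 + 2*z + 1 and Q(z) = z^3 - 23*z^2/6 + I*z^2 + 11*z/3 - I*z - 10/3 + 5*I/3, each pole is simple, so Res(f, z₀) = P(z₀)/Q'(z₀) with Q'(z) = 3*z^2 - 23*z/3 + 2*I*z + 11/3 - I.
  Res(f, 1/2 + I) = P(1/2 + I)/Q'(1/2 + I) = (21/8 + 13*I/4)/(-53/12 - 14*I/3) = -7707/11890 - 303*I/5945
  Res(f, 3 - I) = P(3 - I)/Q'(3 - I) = (-3 + 18*I)/(20/3 - 16*I/3) = -261/164 + 117*I/82
  Res(f, 1/3 - I) = P(1/3 - I)/Q'(1/3 - I) = (47/27 - 10*I/3)/(4/9 + 16*I/3) = -1033/1740 - 109*I/290

Sum of residues inside C: -17/6 + I
∮_C f(z) dz = 2πi · (-17/6 + I) = pi*(-2 - 17*I/3)

Final answer: pi*(-2 - 17*I/3)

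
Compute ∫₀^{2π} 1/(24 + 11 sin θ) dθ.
Call the integral J. The integrand is 2π-periodic and we integrate over a full period, so shifting θ does not change the value (θ → θ + π/2 turns sin θ into cos θ). Hence
  J = ∫₀^{2π} dθ/(24 + 11 cos θ).
Put z = e^{iθ}: then cos θ = (z + 1/z)/2, dθ = dz/(iz), and z runs once counterclockwise around |z| = 1:
  J = ∮_{|z|=1} 1/(24 + 11*(z + 1/z)/2) · dz/(iz) = (2/i) ∮_{|z|=1} dz/(11*z^2 + 48*z + 11).
The roots of 11*z^2 + 48*z + 11 are z = (-24 ± sqrt(24^2 - 11^2))/11, with sqrt(455) = sqrt(455); their product is 1, so only z₊ = -24/11 + sqrt(455)/11 lies inside the unit circle (z₋ = -24/11 - sqrt(455)/11 lies outside).
z₊ is a simple zero of q(z) = 11*z^2 + 48*z + 11, so Res(1/q, z₊) = 1/q'(z₊) with q'(z) = 22*z + 48; and q'(z₊) = 11*(z₊ - z₋) = 2*sqrt(455).
Therefore J = (2/i) · 2πi · 1/(2*sqrt(455)) = 2*pi/(sqrt(455)) = 2*sqrt(455)*pi/455

Final answer: 2*sqrt(455)*pi/455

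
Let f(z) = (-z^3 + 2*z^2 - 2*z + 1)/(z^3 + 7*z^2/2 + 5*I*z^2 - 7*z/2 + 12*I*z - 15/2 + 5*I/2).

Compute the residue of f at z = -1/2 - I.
Write f(z) = P(z)/Q(z) with P(z) = -z^3 + 2*z^2 - 2*z + 1 and Q(z) = z^3 + 7*z^2/2 + 5*I*z^2 - 7*z/2 + 12*I*z - 15/2 + 5*I/2.
The denominator factors as Q(z) = (z + 1 + 3*I)*(z + 1/2 + I)*(z + 2 + I), so z = -1/2 - I is a simple zero of Q and P is analytic there; z = -1/2 - I is therefore a simple pole and
  Res(f, z₀) = P(z₀)/Q'(z₀).

Q'(z) = 3*z^2 + 7*z + 10*I*z - 7/2 + 12*I, so Q'(-1/2 - I) = 3/4 + 3*I.
P(-1/2 - I) = -7/8 + 15*I/4.

Res(f, -1/2 - I) = (-7/8 + 15*I/4)/(3/4 + 3*I) = 113/102 + 29*I/51

Final answer: 113/102 + 29*I/51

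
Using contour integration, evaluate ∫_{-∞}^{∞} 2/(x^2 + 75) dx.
Let f(z) = 2/(z^2 + 75). The denominator has no real zeros and deg Q - deg P = 2 ≥ 2, so the integral of f over the upper semicircle |z| = R tends to 0 as R → ∞. Closing the contour in the upper half-plane,
  ∫_{-∞}^{∞} f(x) dx = 2πi · Σ Res(f, z_k)  over the poles with Im z_k > 0.

Zeros of the denominator: z^2 + 75 = 0 gives z = ±5*sqrt(3)*I.
Upper half-plane: z = 5*sqrt(3)*I (simple).

Each pole is a simple zero of Q(z) = z^2 + 75, so Res(f, z₀) = P(z₀)/Q'(z₀) with P(z) = 2, Q'(z) = 2*z:
  Res(f, 5*sqrt(3)*I) = (2)/(10*sqrt(3)*I) = -sqrt(3)*I/15

∫_{-∞}^{∞} f(x) dx = 2πi · (-sqrt(3)*I/15) = 2*sqrt(3)*pi/15

Final answer: 2*sqrt(3)*pi/15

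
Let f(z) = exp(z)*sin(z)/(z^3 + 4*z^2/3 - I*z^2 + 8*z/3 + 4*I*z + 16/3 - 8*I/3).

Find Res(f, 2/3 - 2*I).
(-207/4420 + 54*I/1105)*exp(2/3 - 2*I)*sin(2/3 - 2*I)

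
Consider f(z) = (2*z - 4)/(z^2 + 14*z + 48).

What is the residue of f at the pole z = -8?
10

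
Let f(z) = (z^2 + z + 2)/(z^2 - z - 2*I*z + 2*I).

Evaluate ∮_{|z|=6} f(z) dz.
By the residue theorem, ∮_C f(z) dz = 2πi · (sum of the residues of f at the poles inside |z| = 6).

The denominator factors as (z - 2*I)*(z - 1), so the singularities of f are simple poles at z = 2*I, z = 1.
  |2*I|² = 4 < 36 = 6², so this pole is inside the contour.
  |1|² = 1 < 36 = 6², so this pole is inside the contour.

With P(z) = z^2 + z + 2 and Q(z) = z^2 - z - 2*I*z + 2*I, each pole is simple, so Res(f, z₀) = P(z₀)/Q'(z₀) with Q'(z) = 2*z - 1 - 2*I.
  Res(f, 2*I) = P(2*I)/Q'(2*I) = (-2 + 2*I)/(-1 + 2*I) = 6/5 + 2*I/5
  Res(f, 1) = P(1)/Q'(1) = (4)/(1 - 2*I) = 4/5 + 8*I/5

Sum of residues inside C: 2 + 2*I
∮_C f(z) dz = 2πi · (2 + 2*I) = pi*(-4 + 4*I)

Final answer: pi*(-4 + 4*I)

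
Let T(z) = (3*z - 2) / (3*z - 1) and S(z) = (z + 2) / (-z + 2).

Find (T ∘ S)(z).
(5*z + 2)/(4*z + 4)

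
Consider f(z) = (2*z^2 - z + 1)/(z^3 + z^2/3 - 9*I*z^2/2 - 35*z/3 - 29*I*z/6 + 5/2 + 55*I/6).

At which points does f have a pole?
{-3 + I, 2/3 + I/2, 2 + 3*I}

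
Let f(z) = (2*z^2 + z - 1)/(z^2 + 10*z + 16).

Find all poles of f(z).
The singularities of f are the zeros of the denominator. Factoring,
  z^2 + 10*z + 16 = (z + 2)*(z + 8)
so the candidates are z = -2, z = -8.

Check the numerator P(z) = 2*z^2 + z - 1 at each one:
  P(-2) = 5 ≠ 0, so z = -2 is a (simple) pole.
  P(-8) = 119 ≠ 0, so z = -8 is a (simple) pole.

Poles of f: {-8, -2}

Final answer: {-8, -2}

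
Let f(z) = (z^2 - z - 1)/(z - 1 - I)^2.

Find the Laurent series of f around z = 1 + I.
Put w = z - (1 + I), i.e. z = w + 1 + I. The denominator is w^2, so it suffices to rewrite the numerator in powers of w.

P(z) = z^2 - z - 1
P(w + 1 + I) = -2 + I + (1 + 2*I)*w + w^2

Dividing each term by w^2:
  f = (-2 + I)/w^2 + (1 + 2*I)/w + 1

Substituting back w = z - 1 - I:
  f(z) = (-2 + I)/(z - 1 - I)^2 + (1 + 2*I)/(z - 1 - I) + 1

The series is finite because the numerator is a polynomial; the negative powers form the principal part, and the coefficient of 1/(z - 1 - I) gives Res(f, 1 + I) = 1 + 2*I.

Final answer: (-2 + I)/(z - 1 - I)^2 + (1 + 2*I)/(z - 1 - I) + 1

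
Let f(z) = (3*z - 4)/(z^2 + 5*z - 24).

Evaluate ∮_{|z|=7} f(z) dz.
10*I*pi/11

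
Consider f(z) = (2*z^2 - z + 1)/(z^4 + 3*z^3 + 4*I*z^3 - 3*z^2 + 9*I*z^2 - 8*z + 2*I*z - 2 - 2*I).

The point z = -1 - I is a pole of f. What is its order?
3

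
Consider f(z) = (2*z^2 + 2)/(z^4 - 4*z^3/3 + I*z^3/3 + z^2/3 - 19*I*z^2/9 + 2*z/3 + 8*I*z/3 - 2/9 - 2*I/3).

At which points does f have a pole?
The singularities of f are the zeros of the denominator. Factoring,
  z^4 - 4*z^3/3 + I*z^3/3 + z^2/3 - 19*I*z^2/9 + 2*z/3 + 8*I*z/3 - 2/9 - 2*I/3 = (z + 1 + I)*(z - 1 - I)*(z - 1/3)*(z - 1 + I/3)
so the candidates are z = -1 - I, z = 1 + I, z = 1/3, z = 1 - I/3.

Check the numerator P(z) = 2*z^2 + 2 at each one:
  P(-1 - I) = 2 + 4*I ≠ 0, so z = -1 - I is a (simple) pole.
  P(1 + I) = 2 + 4*I ≠ 0, so z = 1 + I is a (simple) pole.
  P(1/3) = 20/9 ≠ 0, so z = 1/3 is a (simple) pole.
  P(1 - I/3) = 34/9 - 4*I/3 ≠ 0, so z = 1 - I/3 is a (simple) pole.

Poles of f: {-1 - I, 1/3, 1 - I/3, 1 + I}

Final answer: {-1 - I, 1/3, 1 - I/3, 1 + I}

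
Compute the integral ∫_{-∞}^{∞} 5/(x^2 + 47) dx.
Let f(z) = 5/(z^2 + 47). The denominator has no real zeros and deg Q - deg P = 2 ≥ 2, so the integral of f over the upper semicircle |z| = R tends to 0 as R → ∞. Closing the contour in the upper half-plane,
  ∫_{-∞}^{∞} f(x) dx = 2πi · Σ Res(f, z_k)  over the poles with Im z_k > 0.

Zeros of the denominator: z^2 + 47 = 0 gives z = ±sqrt(47)*I.
Upper half-plane: z = sqrt(47)*I (simple).

Each pole is a simple zero of Q(z) = z^2 + 47, so Res(f, z₀) = P(z₀)/Q'(z₀) with P(z) = 5, Q'(z) = 2*z:
  Res(f, sqrt(47)*I) = (5)/(2*sqrt(47)*I) = -5*sqrt(47)*I/94

∫_{-∞}^{∞} f(x) dx = 2πi · (-5*sqrt(47)*I/94) = 5*sqrt(47)*pi/47

Final answer: 5*sqrt(47)*pi/47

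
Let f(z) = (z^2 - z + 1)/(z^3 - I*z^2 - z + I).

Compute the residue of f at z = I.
I/2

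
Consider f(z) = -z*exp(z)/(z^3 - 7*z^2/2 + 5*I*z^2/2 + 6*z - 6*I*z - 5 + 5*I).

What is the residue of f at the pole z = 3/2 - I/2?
Write f(z) = P(z)/Q(z) with P(z) = -z*exp(z) and Q(z) = z^3 - 7*z^2/2 + 5*I*z^2/2 + 6*z - 6*I*z - 5 + 5*I.
The denominator factors as Q(z) = (z - 1 - I)*(z - 1 + 3*I)*(z - 3/2 + I/2), so z = 3/2 - I/2 is a simple zero of Q and P is analytic there; z = 3/2 - I/2 is therefore a simple pole and
  Res(f, z₀) = P(z₀)/Q'(z₀).

Q'(z) = 3*z^2 - 7*z + 5*I*z + 6 - 6*I, so Q'(3/2 - I/2) = 4 + I/2.
P(3/2 - I/2) = (-3/2 + I/2)*exp(3/2 - I/2).

Res(f, 3/2 - I/2) = ((-3/2 + I/2)*exp(3/2 - I/2))/(4 + I/2) = (-23/65 + 11*I/65)*exp(3/2 - I/2)

Final answer: (-23/65 + 11*I/65)*exp(3/2 - I/2)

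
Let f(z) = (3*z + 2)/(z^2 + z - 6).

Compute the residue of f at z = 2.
Write f(z) = P(z)/Q(z) with P(z) = 3*z + 2 and Q(z) = z^2 + z - 6.
The denominator factors as Q(z) = (z + 3)*(z - 2), so z = 2 is a simple zero of Q and P is analytic there; z = 2 is therefore a simple pole and
  Res(f, z₀) = P(z₀)/Q'(z₀).

Q'(z) = 2*z + 1, so Q'(2) = 5.
P(2) = 8.

Res(f, 2) = (8)/(5) = 8/5

Final answer: 8/5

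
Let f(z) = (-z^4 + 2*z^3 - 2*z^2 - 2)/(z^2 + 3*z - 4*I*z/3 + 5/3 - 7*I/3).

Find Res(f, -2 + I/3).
Write f(z) = P(z)/Q(z) with P(z) = -z^4 + 2*z^3 - 2*z^2 - 2 and Q(z) = z^2 + 3*z - 4*I*z/3 + 5/3 - 7*I/3.
The denominator factors as Q(z) = (z + 2 - I/3)*(z + 1 - I), so z = -2 + I/3 is a simple zero of Q and P is analytic there; z = -2 + I/3 is therefore a simple pole and
  Res(f, z₀) = P(z₀)/Q'(z₀).

Q'(z) = 2*z + 3 - 4*I/3, so Q'(-2 + I/3) = -1 - 2*I/3.
P(-2 + I/3) = -3061/81 + 566*I/27.

Res(f, -2 + I/3) = (-3061/81 + 566*I/27)/(-1 - 2*I/3) = 643/39 - 11216*I/351

Final answer: 643/39 - 11216*I/351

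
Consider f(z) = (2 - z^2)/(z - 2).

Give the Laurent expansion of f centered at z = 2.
-2/(z - 2) - 4 - (z - 2)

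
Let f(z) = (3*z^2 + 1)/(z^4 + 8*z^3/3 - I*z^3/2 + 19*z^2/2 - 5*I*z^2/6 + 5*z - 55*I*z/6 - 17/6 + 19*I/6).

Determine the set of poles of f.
The singularities of f are the zeros of the denominator. Factoring,
  z^4 + 8*z^3/3 - I*z^3/2 + 19*z^2/2 - 5*I*z^2/6 + 5*z - 55*I*z/6 - 17/6 + 19*I/6 = (z + 1 - 3*I/2)*(z + 1 + 3*I)*(z + 1 - 2*I)*(z - 1/3)
so the candidates are z = -1 + 3*I/2, z = -1 - 3*I, z = -1 + 2*I, z = 1/3.

Check the numerator P(z) = 3*z^2 + 1 at each one:
  P(-1 + 3*I/2) = -11/4 - 9*I ≠ 0, so z = -1 + 3*I/2 is a (simple) pole.
  P(-1 - 3*I) = -23 + 18*I ≠ 0, so z = -1 - 3*I is a (simple) pole.
  P(-1 + 2*I) = -8 - 12*I ≠ 0, so z = -1 + 2*I is a (simple) pole.
  P(1/3) = 4/3 ≠ 0, so z = 1/3 is a (simple) pole.

Poles of f: {-1 - 3*I, -1 + 3*I/2, -1 + 2*I, 1/3}

Final answer: {-1 - 3*I, -1 + 3*I/2, -1 + 2*I, 1/3}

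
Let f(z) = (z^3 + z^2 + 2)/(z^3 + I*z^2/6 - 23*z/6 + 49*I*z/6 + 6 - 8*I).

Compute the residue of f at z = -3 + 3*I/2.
-75741/93125 + 140349*I/186250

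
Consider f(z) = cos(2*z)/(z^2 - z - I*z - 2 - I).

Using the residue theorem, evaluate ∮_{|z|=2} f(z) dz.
pi*(-1/5 - 3*I/5)*cos(2)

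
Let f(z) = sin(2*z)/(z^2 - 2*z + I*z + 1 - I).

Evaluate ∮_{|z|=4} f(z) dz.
By the residue theorem, ∮_C f(z) dz = 2πi · (sum of the residues of f at the poles inside |z| = 4).

The denominator factors as (z - 1 + I)*(z - 1), so the singularities of f are simple poles at z = 1 - I, z = 1.
  |1 - I|² = 2 < 16 = 4², so this pole is inside the contour.
  |1|² = 1 < 16 = 4², so this pole is inside the contour.

With P(z) = sin(2*z) and Q(z) = z^2 - 2*z + I*z + 1 - I, each pole is simple, so Res(f, z₀) = P(z₀)/Q'(z₀) with Q'(z) = 2*z - 2 + I.
  Res(f, 1 - I) = P(1 - I)/Q'(1 - I) = (sin(2 - 2*I))/(-I) = I*sin(2 - 2*I)
  Res(f, 1) = P(1)/Q'(1) = (sin(2))/(I) = -I*sin(2)

Sum of residues inside C: -I*sin(2) + I*sin(2 - 2*I)
∮_C f(z) dz = 2πi · (-I*sin(2) + I*sin(2 - 2*I)) = 2*pi*sin(2) - 2*pi*sin(2 - 2*I)

Final answer: 2*pi*sin(2) - 2*pi*sin(2 - 2*I)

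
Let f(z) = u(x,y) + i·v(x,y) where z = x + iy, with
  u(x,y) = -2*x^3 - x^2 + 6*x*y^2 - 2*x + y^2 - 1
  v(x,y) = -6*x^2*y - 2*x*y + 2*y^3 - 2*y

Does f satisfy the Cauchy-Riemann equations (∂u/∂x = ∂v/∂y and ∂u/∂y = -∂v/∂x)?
∂u/∂x = -6*x^2 - 2*x + 6*y^2 - 2
∂v/∂y = -6*x^2 - 2*x + 6*y^2 - 2
∂u/∂y = 12*x*y + 2*y
∂v/∂x = -12*x*y - 2*y
∂u/∂x = ∂v/∂y and ∂u/∂y = -∂v/∂x hold identically; f is analytic.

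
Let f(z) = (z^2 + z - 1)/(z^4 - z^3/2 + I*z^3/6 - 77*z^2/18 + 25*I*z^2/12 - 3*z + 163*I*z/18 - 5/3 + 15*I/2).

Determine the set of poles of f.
{-3/2 - I/3, -1 - I/3, 3*I/2, 3 - I}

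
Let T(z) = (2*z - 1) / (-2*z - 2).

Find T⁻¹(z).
Set w = T(z) = (2*z - 1) / (-2*z - 2) and solve for z:
  w*(-2*z - 2) = 2*z - 1
  -2*w + z*(-2*w - 2) + 1 = 0
  z*(-2*w - 2) = 2*w - 1
  z = (1 - 2*w)/(2*w + 2)
Renaming the variable, T⁻¹(z) = (-2*z + 1)/(2*z + 2).
(Check: ad - bc = -6 ≠ 0, so T is invertible.)

Final answer: (-2*z + 1)/(2*z + 2)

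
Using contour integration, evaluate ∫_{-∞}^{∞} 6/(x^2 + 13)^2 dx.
3*sqrt(13)*pi/169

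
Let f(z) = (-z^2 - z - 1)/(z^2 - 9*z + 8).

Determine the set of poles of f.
The singularities of f are the zeros of the denominator. Factoring,
  z^2 - 9*z + 8 = (z - 1)*(z - 8)
so the candidates are z = 1, z = 8.

Check the numerator P(z) = -z^2 - z - 1 at each one:
  P(1) = -3 ≠ 0, so z = 1 is a (simple) pole.
  P(8) = -73 ≠ 0, so z = 8 is a (simple) pole.

Poles of f: {1, 8}

Final answer: {1, 8}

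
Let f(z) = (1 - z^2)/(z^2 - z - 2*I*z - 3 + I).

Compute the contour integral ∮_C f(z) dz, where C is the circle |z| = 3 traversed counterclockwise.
pi*(4 - 2*I)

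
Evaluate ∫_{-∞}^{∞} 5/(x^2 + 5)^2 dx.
Let f(z) = 5/(z^2 + 5)^2. The denominator has no real zeros and deg Q - deg P = 4 ≥ 2, so the integral of f over the upper semicircle |z| = R tends to 0 as R → ∞. Closing the contour in the upper half-plane,
  ∫_{-∞}^{∞} f(x) dx = 2πi · Σ Res(f, z_k)  over the poles with Im z_k > 0.

Zeros of the denominator: z^2 + 5 = 0 gives z = ±sqrt(5)*I.
Upper half-plane: z = sqrt(5)*I (a pole of order 2).

Write f(z) = g(z)/(z - sqrt(5)*I)^2 with g(z) = 5/(z + sqrt(5)*I)^2. For a double pole, Res(f, z₀) = g'(z₀):
  g'(z) = -10/(z + sqrt(5)*I)^3
  Res(f, sqrt(5)*I) = g'(sqrt(5)*I) = -sqrt(5)*I/20

∫_{-∞}^{∞} f(x) dx = 2πi · (-sqrt(5)*I/20) = sqrt(5)*pi/10

Final answer: sqrt(5)*pi/10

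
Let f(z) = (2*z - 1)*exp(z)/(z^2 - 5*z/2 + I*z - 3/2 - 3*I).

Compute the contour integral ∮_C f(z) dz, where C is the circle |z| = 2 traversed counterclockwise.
pi*(-40/53 + 72*I/53)*exp(-1/2 - I)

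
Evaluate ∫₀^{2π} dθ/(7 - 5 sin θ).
Call the integral J. The integrand is 2π-periodic and we integrate over a full period, so shifting θ does not change the value (θ → θ + π/2 turns sin θ into cos θ; θ → θ + π flips the sign of the trig term). Hence
  J = ∫₀^{2π} dθ/(7 + 5 cos θ).
Put z = e^{iθ}: then cos θ = (z + 1/z)/2, dθ = dz/(iz), and z runs once counterclockwise around |z| = 1:
  J = ∮_{|z|=1} 1/(7 + 5*(z + 1/z)/2) · dz/(iz) = (2/i) ∮_{|z|=1} dz/(5*z^2 + 14*z + 5).
The roots of 5*z^2 + 14*z + 5 are z = (-7 ± sqrt(7^2 - 5^2))/5, with sqrt(24) = 2*sqrt(6); their product is 1, so only z₊ = -7/5 + 2*sqrt(6)/5 lies inside the unit circle (z₋ = -7/5 - 2*sqrt(6)/5 lies outside).
z₊ is a simple zero of q(z) = 5*z^2 + 14*z + 5, so Res(1/q, z₊) = 1/q'(z₊) with q'(z) = 10*z + 14; and q'(z₊) = 5*(z₊ - z₋) = 4*sqrt(6).
Therefore J = (2/i) · 2πi · 1/(4*sqrt(6)) = 2*pi/(2*sqrt(6)) = sqrt(6)*pi/6

Final answer: sqrt(6)*pi/6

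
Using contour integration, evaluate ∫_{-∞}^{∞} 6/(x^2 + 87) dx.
Let f(z) = 6/(z^2 + 87). The denominator has no real zeros and deg Q - deg P = 2 ≥ 2, so the integral of f over the upper semicircle |z| = R tends to 0 as R → ∞. Closing the contour in the upper half-plane,
  ∫_{-∞}^{∞} f(x) dx = 2πi · Σ Res(f, z_k)  over the poles with Im z_k > 0.

Zeros of the denominator: z^2 + 87 = 0 gives z = ±sqrt(87)*I.
Upper half-plane: z = sqrt(87)*I (simple).

Each pole is a simple zero of Q(z) = z^2 + 87, so Res(f, z₀) = P(z₀)/Q'(z₀) with P(z) = 6, Q'(z) = 2*z:
  Res(f, sqrt(87)*I) = (6)/(2*sqrt(87)*I) = -sqrt(87)*I/29

∫_{-∞}^{∞} f(x) dx = 2πi · (-sqrt(87)*I/29) = 2*sqrt(87)*pi/29

Final answer: 2*sqrt(87)*pi/29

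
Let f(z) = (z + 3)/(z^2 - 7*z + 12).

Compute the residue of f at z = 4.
Write f(z) = P(z)/Q(z) with P(z) = z + 3 and Q(z) = z^2 - 7*z + 12.
The denominator factors as Q(z) = (z - 4)*(z - 3), so z = 4 is a simple zero of Q and P is analytic there; z = 4 is therefore a simple pole and
  Res(f, z₀) = P(z₀)/Q'(z₀).

Q'(z) = 2*z - 7, so Q'(4) = 1.
P(4) = 7.

Res(f, 4) = (7)/(1) = 7

Final answer: 7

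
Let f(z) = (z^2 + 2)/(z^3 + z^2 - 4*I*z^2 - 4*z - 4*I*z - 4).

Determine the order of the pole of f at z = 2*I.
Factor the denominator:
  z^3 + z^2 - 4*I*z^2 - 4*z - 4*I*z - 4 = (z - 2*I)^2*(z + 1)

The numerator P(z) = z^2 + 2 has P(2*I) = -2 ≠ 0, so no factor of (z - 2*I) cancels.
Near z = 2*I we can therefore write f(z) = g(z)/(z - 2*I)^2 with g analytic at 2*I and g(2*I) ≠ 0 (g is the numerator divided by the remaining denominator factors).

Hence z = 2*I is a pole of order 2.

Final answer: 2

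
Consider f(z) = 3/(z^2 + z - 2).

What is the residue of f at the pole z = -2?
Write f(z) = P(z)/Q(z) with P(z) = 3 and Q(z) = z^2 + z - 2.
The denominator factors as Q(z) = (z - 1)*(z + 2), so z = -2 is a simple zero of Q and P is analytic there; z = -2 is therefore a simple pole and
  Res(f, z₀) = P(z₀)/Q'(z₀).

Q'(z) = 2*z + 1, so Q'(-2) = -3.
P(-2) = 3.

Res(f, -2) = (3)/(-3) = -1

Final answer: -1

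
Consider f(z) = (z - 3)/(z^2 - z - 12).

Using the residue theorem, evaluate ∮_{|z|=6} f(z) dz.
By the residue theorem, ∮_C f(z) dz = 2πi · (sum of the residues of f at the poles inside |z| = 6).

The denominator factors as (z + 3)*(z - 4), so the singularities of f are simple poles at z = -3, z = 4.
  |-3|² = 9 < 36 = 6², so this pole is inside the contour.
  |4|² = 16 < 36 = 6², so this pole is inside the contour.

With P(z) = z - 3 and Q(z) = z^2 - z - 12, each pole is simple, so Res(f, z₀) = P(z₀)/Q'(z₀) with Q'(z) = 2*z - 1.
  Res(f, -3) = P(-3)/Q'(-3) = (-6)/(-7) = 6/7
  Res(f, 4) = P(4)/Q'(4) = (1)/(7) = 1/7

Sum of residues inside C: 1
∮_C f(z) dz = 2πi · (1) = 2*I*pi

Final answer: 2*I*pi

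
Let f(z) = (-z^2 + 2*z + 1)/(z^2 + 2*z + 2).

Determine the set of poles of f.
The singularities of f are the zeros of the denominator. Factoring,
  z^2 + 2*z + 2 = (z + 1 - I)*(z + 1 + I)
so the candidates are z = -1 + I, z = -1 - I.

Check the numerator P(z) = -z^2 + 2*z + 1 at each one:
  P(-1 + I) = -1 + 4*I ≠ 0, so z = -1 + I is a (simple) pole.
  P(-1 - I) = -1 - 4*I ≠ 0, so z = -1 - I is a (simple) pole.

Poles of f: {-1 - I, -1 + I}

Final answer: {-1 - I, -1 + I}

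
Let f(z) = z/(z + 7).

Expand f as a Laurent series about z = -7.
-7/(z + 7) + 1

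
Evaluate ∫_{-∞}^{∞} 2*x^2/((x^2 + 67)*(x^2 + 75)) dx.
pi*(-sqrt(67) + 5*sqrt(3))/4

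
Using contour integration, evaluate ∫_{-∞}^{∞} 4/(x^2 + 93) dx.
Let f(z) = 4/(z^2 + 93). The denominator has no real zeros and deg Q - deg P = 2 ≥ 2, so the integral of f over the upper semicircle |z| = R tends to 0 as R → ∞. Closing the contour in the upper half-plane,
  ∫_{-∞}^{∞} f(x) dx = 2πi · Σ Res(f, z_k)  over the poles with Im z_k > 0.

Zeros of the denominator: z^2 + 93 = 0 gives z = ±sqrt(93)*I.
Upper half-plane: z = sqrt(93)*I (simple).

Each pole is a simple zero of Q(z) = z^2 + 93, so Res(f, z₀) = P(z₀)/Q'(z₀) with P(z) = 4, Q'(z) = 2*z:
  Res(f, sqrt(93)*I) = (4)/(2*sqrt(93)*I) = -2*sqrt(93)*I/93

∫_{-∞}^{∞} f(x) dx = 2πi · (-2*sqrt(93)*I/93) = 4*sqrt(93)*pi/93

Final answer: 4*sqrt(93)*pi/93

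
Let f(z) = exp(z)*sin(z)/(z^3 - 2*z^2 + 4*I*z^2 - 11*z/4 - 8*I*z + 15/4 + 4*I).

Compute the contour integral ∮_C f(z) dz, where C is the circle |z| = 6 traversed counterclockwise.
By the residue theorem, ∮_C f(z) dz = 2πi · (sum of the residues of f at the poles inside |z| = 6).

The denominator factors as (z + 1/2 + 3*I)*(z - 1)*(z - 3/2 + I), so the singularities of f are simple poles at z = -1/2 - 3*I, z = 1, z = 3/2 - I.
  |-1/2 - 3*I|² = 37/4 < 36 = 6², so this pole is inside the contour.
  |1|² = 1 < 36 = 6², so this pole is inside the contour.
  |3/2 - I|² = 13/4 < 36 = 6², so this pole is inside the contour.

With P(z) = exp(z)*sin(z) and Q(z) = z^3 - 2*z^2 + 4*I*z^2 - 11*z/4 - 8*I*z + 15/4 + 4*I, each pole is simple, so Res(f, z₀) = P(z₀)/Q'(z₀) with Q'(z) = 3*z^2 - 4*z + 8*I*z - 11/4 - 8*I.
  Res(f, -1/2 - 3*I) = P(-1/2 - 3*I)/Q'(-1/2 - 3*I) = (-exp(-1/2 - 3*I)*sin(1/2 + 3*I))/(-3 + 9*I) = (1/30 + I/10)*exp(-1/2 - 3*I)*sin(1/2 + 3*I)
  Res(f, 1) = P(1)/Q'(1) = (exp(1)*sin(1))/(-15/4) = -4*exp(1)*sin(1)/15
  Res(f, 3/2 - I) = P(3/2 - I)/Q'(3/2 - I) = (exp(3/2 - I)*sin(3/2 - I))/(3 - I) = (3/10 + I/10)*exp(3/2 - I)*sin(3/2 - I)

Sum of residues inside C: -4*exp(1)*sin(1)/15 + (3/10 + I/10)*exp(3/2 - I)*sin(3/2 - I) + (1/30 + I/10)*exp(-1/2 - 3*I)*sin(1/2 + 3*I)
∮_C f(z) dz = 2πi · (-4*exp(1)*sin(1)/15 + (3/10 + I/10)*exp(3/2 - I)*sin(3/2 - I) + (1/30 + I/10)*exp(-1/2 - 3*I)*sin(1/2 + 3*I)) = -8*exp(1)*I*pi*sin(1)/15 + pi*(-1/5 + I/15)*exp(-1/2 - 3*I)*sin(1/2 + 3*I) + pi*(-1/5 + 3*I/5)*exp(3/2 - I)*sin(3/2 - I)

Final answer: -8*exp(1)*I*pi*sin(1)/15 + pi*(-1/5 + I/15)*exp(-1/2 - 3*I)*sin(1/2 + 3*I) + pi*(-1/5 + 3*I/5)*exp(3/2 - I)*sin(3/2 - I)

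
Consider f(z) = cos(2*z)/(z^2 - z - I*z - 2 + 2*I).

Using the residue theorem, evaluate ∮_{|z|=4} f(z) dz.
By the residue theorem, ∮_C f(z) dz = 2πi · (sum of the residues of f at the poles inside |z| = 4).

The denominator factors as (z + 1 - I)*(z - 2), so the singularities of f are simple poles at z = -1 + I, z = 2.
  |-1 + I|² = 2 < 16 = 4², so this pole is inside the contour.
  |2|² = 4 < 16 = 4², so this pole is inside the contour.

With P(z) = cos(2*z) and Q(z) = z^2 - z - I*z - 2 + 2*I, each pole is simple, so Res(f, z₀) = P(z₀)/Q'(z₀) with Q'(z) = 2*z - 1 - I.
  Res(f, -1 + I) = P(-1 + I)/Q'(-1 + I) = (cos(2 - 2*I))/(-3 + I) = (-3/10 - I/10)*cos(2 - 2*I)
  Res(f, 2) = P(2)/Q'(2) = (cos(4))/(3 - I) = (3/10 + I/10)*cos(4)

Sum of residues inside C: (-3/10 - I/10)*cos(2 - 2*I) + (3/10 + I/10)*cos(4)
∮_C f(z) dz = 2πi · ((-3/10 - I/10)*cos(2 - 2*I) + (3/10 + I/10)*cos(4)) = pi*(-1/5 + 3*I/5)*cos(4) + pi*(1/5 - 3*I/5)*cos(2 - 2*I)

Final answer: pi*(-1/5 + 3*I/5)*cos(4) + pi*(1/5 - 3*I/5)*cos(2 - 2*I)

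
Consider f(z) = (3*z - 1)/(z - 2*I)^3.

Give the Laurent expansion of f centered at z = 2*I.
Put w = z - (2*I), i.e. z = w + 2*I. The denominator is w^3, so it suffices to rewrite the numerator in powers of w.

P(z) = 3*z - 1
P(w + 2*I) = -1 + 6*I + 3*w

Dividing each term by w^3:
  f = (-1 + 6*I)/w^3 + 3/w^2

Substituting back w = z - 2*I:
  f(z) = (-1 + 6*I)/(z - 2*I)^3 + 3/(z - 2*I)^2

The series is finite because the numerator is a polynomial; the negative powers form the principal part.

Final answer: (-1 + 6*I)/(z - 2*I)^3 + 3/(z - 2*I)^2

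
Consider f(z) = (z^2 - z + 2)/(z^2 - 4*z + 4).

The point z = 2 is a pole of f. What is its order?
Factor the denominator:
  z^2 - 4*z + 4 = (z - 2)^2

The numerator P(z) = z^2 - z + 2 has P(2) = 4 ≠ 0, so no factor of (z - 2) cancels.
Near z = 2 we can therefore write f(z) = g(z)/(z - 2)^2 with g analytic at 2 and g(2) ≠ 0 (g is just the numerator).

Hence z = 2 is a pole of order 2.

Final answer: 2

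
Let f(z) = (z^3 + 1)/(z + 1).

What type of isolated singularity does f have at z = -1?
The numerator vanishes at z = -1 ((-1)^3 = -1), so it is divisible by z + 1:
  z^3 + 1 = (z + 1)*(z^2 - z + 1)
Hence for z ≠ -1, f(z) = z^2 - z + 1, a polynomial, and lim_{z→-1} f(z) = 3 is finite.
So the singularity is removable.

Final answer: removable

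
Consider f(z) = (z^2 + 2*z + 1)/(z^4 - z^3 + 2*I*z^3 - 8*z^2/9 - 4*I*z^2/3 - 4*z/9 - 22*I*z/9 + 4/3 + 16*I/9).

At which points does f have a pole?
{-1 + I/3, -2*I, 1 - I/3, 1}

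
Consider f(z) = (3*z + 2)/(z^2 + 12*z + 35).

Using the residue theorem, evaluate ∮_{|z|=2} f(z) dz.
By the residue theorem, ∮_C f(z) dz = 2πi · (sum of the residues of f at the poles inside |z| = 2).

The denominator factors as (z + 7)*(z + 5), so the singularities of f are simple poles at z = -7, z = -5.
  |-7|² = 49 > 4 = 2², so this pole is outside the contour.
  |-5|² = 25 > 4 = 2², so this pole is outside the contour.

No pole lies inside the contour, so f is analytic on and inside C and the integral is 0 (Cauchy's theorem).

Final answer: 0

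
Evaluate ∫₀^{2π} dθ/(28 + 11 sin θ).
Call the integral J. The integrand is 2π-periodic and we integrate over a full period, so shifting θ does not change the value (θ → θ + π/2 turns sin θ into cos θ). Hence
  J = ∫₀^{2π} dθ/(28 + 11 cos θ).
Put z = e^{iθ}: then cos θ = (z + 1/z)/2, dθ = dz/(iz), and z runs once counterclockwise around |z| = 1:
  J = ∮_{|z|=1} 1/(28 + 11*(z + 1/z)/2) · dz/(iz) = (2/i) ∮_{|z|=1} dz/(11*z^2 + 56*z + 11).
The roots of 11*z^2 + 56*z + 11 are z = (-28 ± sqrt(28^2 - 11^2))/11, with sqrt(663) = sqrt(663); their product is 1, so only z₊ = -28/11 + sqrt(663)/11 lies inside the unit circle (z₋ = -28/11 - sqrt(663)/11 lies outside).
z₊ is a simple zero of q(z) = 11*z^2 + 56*z + 11, so Res(1/q, z₊) = 1/q'(z₊) with q'(z) = 22*z + 56; and q'(z₊) = 11*(z₊ - z₋) = 2*sqrt(663).
Therefore J = (2/i) · 2πi · 1/(2*sqrt(663)) = 2*pi/(sqrt(663)) = 2*sqrt(663)*pi/663

Final answer: 2*sqrt(663)*pi/663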